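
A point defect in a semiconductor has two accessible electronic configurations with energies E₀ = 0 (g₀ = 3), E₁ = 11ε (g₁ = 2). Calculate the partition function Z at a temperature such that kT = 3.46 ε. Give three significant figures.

Z = 3.08

Eᵢ/kT = 0, 3.1792.
Z = Σ gᵢe^(−Eᵢ/kT) = 3·e^(−0) + 2·e^(−3.1792) = 3.0000 + 0.083238 = 3.0832.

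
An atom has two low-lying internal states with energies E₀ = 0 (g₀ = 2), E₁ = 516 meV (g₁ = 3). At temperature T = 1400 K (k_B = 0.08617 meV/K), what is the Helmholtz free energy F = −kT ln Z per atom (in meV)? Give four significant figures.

-86.11 meV

k_BT = 0.08617 × 1400 K = 120.638 meV.
Eᵢ/kT = 0, 4.27726.
Z = Σ gᵢe^(−Eᵢ/kT) = 2·e^(−0) + 3·e^(−4.27726) = 2.00000 + 0.0416419 = 2.04164.
F = −kT ln Z = −120.638 × ln(2.04164) = −120.638 × 0.713753 = -86.11 meV.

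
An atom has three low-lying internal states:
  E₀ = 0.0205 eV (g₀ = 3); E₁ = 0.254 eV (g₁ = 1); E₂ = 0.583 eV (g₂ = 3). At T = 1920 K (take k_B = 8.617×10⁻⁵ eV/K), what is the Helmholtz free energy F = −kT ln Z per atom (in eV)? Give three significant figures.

-0.179 eV

k_BT = 8.617×10⁻⁵ × 1920 K = 0.16545 eV.
Eᵢ/kT = 0.12390, 1.5352, 3.5237.
Z = Σ gᵢe^(−Eᵢ/kT) = 3·e^(−0.12390) + 1·e^(−1.5352) + 3·e^(−3.5237) = 2.6504 + 0.21541 + 0.088470 = 2.9543.
F = −kT ln Z = −0.16545 × ln(2.9543) = −0.16545 × 1.0833 = -0.179 eV.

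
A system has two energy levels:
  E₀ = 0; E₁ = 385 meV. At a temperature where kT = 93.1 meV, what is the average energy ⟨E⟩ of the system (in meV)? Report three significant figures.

6.06 meV

Eᵢ/kT = 0, 4.1353.
Z = Σ e^(−Eᵢ/kT) = e^(−0) + e^(−4.1353) = 1.0000 + 0.015998 = 1.0160.
⟨E⟩ = Σ Eᵢ e^(−Eᵢ/kT) / Z = (0·1.0000 + 385·0.015998) / 1.0160 = 6.06 meV.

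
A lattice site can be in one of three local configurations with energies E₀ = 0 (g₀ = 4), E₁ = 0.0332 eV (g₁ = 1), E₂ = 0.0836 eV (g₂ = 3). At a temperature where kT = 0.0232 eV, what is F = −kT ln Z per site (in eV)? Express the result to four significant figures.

Eᵢ/kT = 0, 1.43103, 3.60345.
Z = Σ gᵢe^(−Eᵢ/kT) = 4·e^(−0) + 1·e^(−1.43103) + 3·e^(−3.60345) = 4.00000 + 0.239063 + 0.0816889 = 4.32075.
F = −kT ln Z = −0.0232 × ln(4.32075) = −0.0232 × 1.46343 = -0.03395 eV.

-0.03395 eV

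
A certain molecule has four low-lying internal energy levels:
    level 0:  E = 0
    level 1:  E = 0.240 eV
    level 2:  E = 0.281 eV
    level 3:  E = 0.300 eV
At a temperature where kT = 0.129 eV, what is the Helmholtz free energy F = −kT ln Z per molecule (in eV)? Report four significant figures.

Eᵢ/kT = 0, 1.86047, 2.17829, 2.32558.
Z = Σ e^(−Eᵢ/kT) = e^(−0) + e^(−1.86047) + e^(−2.17829) + e^(−2.32558) = 1.00000 + 0.155599 + 0.113235 + 0.0977267 = 1.36656.
F = −kT ln Z = −0.129 × ln(1.36656) = −0.129 × 0.312297 = -0.04029 eV.

-0.04029 eV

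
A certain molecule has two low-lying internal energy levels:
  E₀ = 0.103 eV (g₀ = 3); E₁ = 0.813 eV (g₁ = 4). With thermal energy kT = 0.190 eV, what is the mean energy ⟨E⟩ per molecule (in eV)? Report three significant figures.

0.125 eV

Eᵢ/kT = 0.54211, 4.2789.
Z = Σ gᵢe^(−Eᵢ/kT) = 3·e^(−0.54211) + 4·e^(−4.2789) = 1.7446 + 0.055432 = 1.8000.
⟨E⟩ = Σ Eᵢ gᵢe^(−Eᵢ/kT) / Z = (0.103·1.7446 + 0.813·0.055432) / 1.8000 = 0.125 eV.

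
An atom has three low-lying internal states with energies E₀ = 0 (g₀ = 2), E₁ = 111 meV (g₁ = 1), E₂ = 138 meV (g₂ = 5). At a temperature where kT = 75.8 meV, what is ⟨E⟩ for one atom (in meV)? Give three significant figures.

45.2 meV

Eᵢ/kT = 0, 1.4644, 1.8206.
Z = Σ gᵢe^(−Eᵢ/kT) = 2·e^(−0) + 1·e^(−1.4644) + 5·e^(−1.8206) = 2.0000 + 0.23122 + 0.80964 = 3.0409.
⟨E⟩ = Σ Eᵢ gᵢe^(−Eᵢ/kT) / Z = (0·2.0000 + 111·0.23122 + 138·0.80964) / 3.0409 = 45.2 meV.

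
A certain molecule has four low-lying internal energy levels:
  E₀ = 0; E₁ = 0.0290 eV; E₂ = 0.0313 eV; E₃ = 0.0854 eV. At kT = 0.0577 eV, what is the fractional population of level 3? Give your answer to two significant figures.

0.094

Eᵢ/kT = 0, 0.5026, 0.5425, 1.480.
Z = Σ e^(−Eᵢ/kT) = e^(−0) + e^(−0.5026) + e^(−0.5425) + e^(−1.480) = 1.000 + 0.6050 + 0.5813 + 0.2276 = 2.414.
P₃ = e^(−E₃/kT) / Z = 0.2276/2.414 = 0.094.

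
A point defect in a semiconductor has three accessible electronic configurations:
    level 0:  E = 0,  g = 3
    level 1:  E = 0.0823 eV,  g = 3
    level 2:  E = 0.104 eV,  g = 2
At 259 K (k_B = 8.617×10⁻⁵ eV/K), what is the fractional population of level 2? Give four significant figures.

0.006120

k_BT = 8.617×10⁻⁵ × 259 K = 0.0223180 eV.
Eᵢ/kT = 0, 3.68761, 4.65992.
Z = Σ gᵢe^(−Eᵢ/kT) = 3·e^(−0) + 3·e^(−3.68761) + 2·e^(−4.65992) = 3.00000 + 0.0750953 + 0.0189344 = 3.09403.
P₂ = g₂ e^(−E₂/kT) / Z = 0.0189344/3.09403 = 0.006120.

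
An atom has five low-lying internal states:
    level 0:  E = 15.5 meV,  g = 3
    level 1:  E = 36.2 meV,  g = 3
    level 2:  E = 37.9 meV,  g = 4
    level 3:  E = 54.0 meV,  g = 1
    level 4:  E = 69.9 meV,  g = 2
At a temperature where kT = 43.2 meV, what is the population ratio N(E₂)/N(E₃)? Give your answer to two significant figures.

5.8

n₂/n₃ = (g₂/g₃) exp[−(E₂−E₃)/kT] = (4/1) × exp(−(-16.1 meV)/(43.2 meV)) = (4/1) × exp(0.3727) = 5.8.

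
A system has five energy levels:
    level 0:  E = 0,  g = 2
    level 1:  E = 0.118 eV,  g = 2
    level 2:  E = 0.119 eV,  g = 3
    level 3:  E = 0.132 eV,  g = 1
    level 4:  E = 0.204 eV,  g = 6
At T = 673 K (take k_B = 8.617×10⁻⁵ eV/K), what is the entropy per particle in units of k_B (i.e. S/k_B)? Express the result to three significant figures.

k_BT = 8.617×10⁻⁵ × 673 K = 0.057992 eV.
Eᵢ/kT = 0, 2.0348, 2.0520, 2.2762, 3.5177.
Z = Σ gᵢe^(−Eᵢ/kT) = 2·e^(−0) + 2·e^(−2.0348) + 3·e^(−2.0520) + 1·e^(−2.2762) + 6·e^(−3.5177) = 2.0000 + 0.26141 + 0.38543 + 0.10267 + 0.17801 = 2.9275.
⟨E⟩ = Σ EᵢPᵢ = 0.043238 eV.
S/k_B = ln Z + ⟨E⟩/kT = ln(2.9275) + 0.043238/0.057992 = 1.0741 + 0.74559 = 1.82.

1.82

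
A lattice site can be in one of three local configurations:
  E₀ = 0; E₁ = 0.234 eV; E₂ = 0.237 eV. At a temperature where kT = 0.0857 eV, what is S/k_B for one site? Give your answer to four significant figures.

0.4327

Eᵢ/kT = 0, 2.73046, 2.76546.
Z = Σ e^(−Eᵢ/kT) = e^(−0) + e^(−2.73046) + e^(−2.76546) = 1.00000 + 0.0651893 + 0.0629471 = 1.12814.
⟨E⟩ = Σ EᵢPᵢ = 0.0267456 eV.
S/k_B = ln Z + ⟨E⟩/kT = ln(1.12814) + 0.0267456/0.0857 = 0.120570 + 0.312084 = 0.4327.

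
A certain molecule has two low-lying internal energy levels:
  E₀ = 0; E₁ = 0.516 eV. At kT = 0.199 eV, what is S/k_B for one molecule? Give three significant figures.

0.253

Eᵢ/kT = 0, 2.5930.
Z = Σ e^(−Eᵢ/kT) = e^(−0) + e^(−2.5930) = 1.0000 + 0.074795 = 1.0748.
⟨E⟩ = Σ EᵢPᵢ = 0.035908 eV.
S/k_B = ln Z + ⟨E⟩/kT = ln(1.0748) + 0.035908/0.199 = 0.072135 + 0.18044 = 0.253.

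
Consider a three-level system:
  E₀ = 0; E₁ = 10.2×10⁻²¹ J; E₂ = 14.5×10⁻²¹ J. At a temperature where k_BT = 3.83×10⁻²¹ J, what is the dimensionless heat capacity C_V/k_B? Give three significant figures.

0.689

Eᵢ/kT = 0, 2.6632, 3.7859.
Z = Σ e^(−Eᵢ/kT) = e^(−0) + e^(−2.6632) + e^(−3.7859) = 1.0000 + 0.069725 + 0.022688 = 1.0924.
⟨E⟩ = 0.95219, ⟨E²⟩ = 11.007.
C_V/k_B = (⟨E²⟩ − ⟨E⟩²)/(kT)² = (11.007 − 0.90667)/14.669 = 0.689.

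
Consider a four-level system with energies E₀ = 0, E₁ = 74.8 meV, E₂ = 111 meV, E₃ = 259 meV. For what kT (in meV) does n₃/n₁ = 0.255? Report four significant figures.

134.8 meV

n₃/n₁ = exp[−(E₃−E₁)/kT] = 0.255.
⇒ (E₃−E₁)/kT = ln(1/0.255) = ln(3.92157) = 1.36649.
kT = 184.2 meV / 1.36649 = 134.8 meV.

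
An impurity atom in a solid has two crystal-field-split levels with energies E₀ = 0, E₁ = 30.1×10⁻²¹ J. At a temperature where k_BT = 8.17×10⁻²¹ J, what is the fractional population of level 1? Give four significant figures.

Eᵢ/kT = 0, 3.68421.
Z = Σ e^(−Eᵢ/kT) = e^(−0) + e^(−3.68421) = 1.00000 + 0.0251170 = 1.02512.
P₁ = e^(−E₁/kT) / Z = 0.0251170/1.02512 = 0.02450.

0.02450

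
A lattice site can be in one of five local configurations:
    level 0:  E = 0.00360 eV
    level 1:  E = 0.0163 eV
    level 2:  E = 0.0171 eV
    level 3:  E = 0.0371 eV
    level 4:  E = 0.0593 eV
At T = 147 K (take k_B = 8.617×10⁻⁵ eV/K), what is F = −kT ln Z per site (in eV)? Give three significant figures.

k_BT = 8.617×10⁻⁵ × 147 K = 0.012667 eV.
Eᵢ/kT = 0.28420, 1.2868, 1.3500, 2.9289, 4.6815.
Z = Σ e^(−Eᵢ/kT) = e^(−0.28420) + e^(−1.2868) + e^(−1.3500) + e^(−2.9289) + e^(−4.6815) = 0.75262 + 0.27615 + 0.25924 + 0.053456 + 0.0092651 = 1.3507.
F = −kT ln Z = −0.012667 × ln(1.3507) = −0.012667 × 0.30062 = -0.00381 eV.

-0.00381 eV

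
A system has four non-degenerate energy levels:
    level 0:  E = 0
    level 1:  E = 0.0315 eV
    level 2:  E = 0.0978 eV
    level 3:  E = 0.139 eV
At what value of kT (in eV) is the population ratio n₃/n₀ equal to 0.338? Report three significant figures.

n₃/n₀ = exp[−(E₃−E₀)/kT] = 0.338.
⇒ (E₃−E₀)/kT = ln(1/0.338) = ln(2.9586) = 1.0847.
kT = 0.139 eV / 1.0847 = 0.128 eV.

0.128 eV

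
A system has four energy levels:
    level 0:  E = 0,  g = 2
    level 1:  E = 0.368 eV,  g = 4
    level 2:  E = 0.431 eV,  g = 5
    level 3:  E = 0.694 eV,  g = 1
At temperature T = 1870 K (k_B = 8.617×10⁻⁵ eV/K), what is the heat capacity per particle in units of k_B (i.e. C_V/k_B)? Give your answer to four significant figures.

k_BT = 8.617×10⁻⁵ × 1870 K = 0.161138 eV.
Eᵢ/kT = 0, 2.28376, 2.67473, 4.30687.
Z = Σ gᵢe^(−Eᵢ/kT) = 2·e^(−0) + 4·e^(−2.28376) + 5·e^(−2.67473) + 1·e^(−4.30687) = 2.00000 + 0.407601 + 0.344627 + 0.0134757 = 2.76570.
⟨E⟩ = 0.111322 eV, ⟨E²⟩ = 0.0454524 eV².
C_V/k_B = (⟨E²⟩ − ⟨E⟩²)/(kT)² = (0.0454524 − 0.0123926)/0.0259655 = 1.273.

1.273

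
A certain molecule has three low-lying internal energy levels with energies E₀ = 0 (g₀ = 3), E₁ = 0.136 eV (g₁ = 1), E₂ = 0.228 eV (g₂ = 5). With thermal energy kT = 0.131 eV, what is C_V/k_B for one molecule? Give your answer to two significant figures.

Eᵢ/kT = 0, 1.038, 1.740.
Z = Σ gᵢe^(−Eᵢ/kT) = 3·e^(−0) + 1·e^(−1.038) + 5·e^(−1.740) = 3.000 + 0.3542 + 0.8776 = 4.232.
⟨E⟩ = 0.05866 eV, ⟨E²⟩ = 0.01233 eV².
C_V/k_B = (⟨E²⟩ − ⟨E⟩²)/(kT)² = (0.01233 − 0.003441)/0.01716 = 0.52.

0.52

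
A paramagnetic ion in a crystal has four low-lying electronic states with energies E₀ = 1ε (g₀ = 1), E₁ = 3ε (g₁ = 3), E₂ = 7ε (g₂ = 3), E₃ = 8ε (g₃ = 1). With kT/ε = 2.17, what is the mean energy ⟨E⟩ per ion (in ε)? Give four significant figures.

2.568 ε

Eᵢ/kT = 0.460829, 1.38249, 3.22581, 3.68664.
Z = Σ gᵢe^(−Eᵢ/kT) = 1·e^(−0.460829) + 3·e^(−1.38249) + 3·e^(−3.22581) + 1·e^(−3.68664) = 0.630761 + 0.752859 + 0.119171 + 0.0250560 = 1.52785.
⟨E⟩ = Σ Eᵢ gᵢe^(−Eᵢ/kT) / Z = (1·0.630761 + 3·0.752859 + 7·0.119171 + 8·0.0250560) / 1.52785 = 2.568 ε.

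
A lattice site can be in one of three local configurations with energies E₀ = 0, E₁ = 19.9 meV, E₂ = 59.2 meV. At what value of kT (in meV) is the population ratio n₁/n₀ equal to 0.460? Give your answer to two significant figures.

n₁/n₀ = exp[−(E₁−E₀)/kT] = 0.460.
⇒ (E₁−E₀)/kT = ln(1/0.460) = ln(2.174) = 0.7766.
kT = 19.9 meV / 0.7766 = 26 meV.

26 meV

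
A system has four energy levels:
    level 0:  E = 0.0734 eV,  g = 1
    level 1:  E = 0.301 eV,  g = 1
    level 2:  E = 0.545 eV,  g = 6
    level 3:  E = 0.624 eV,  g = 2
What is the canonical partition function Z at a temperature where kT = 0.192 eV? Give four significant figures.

Eᵢ/kT = 0.382292, 1.56771, 2.83854, 3.25000.
Z = Σ gᵢe^(−Eᵢ/kT) = 1·e^(−0.382292) + 1·e^(−1.56771) + 6·e^(−2.83854) + 2·e^(−3.25000) = 0.682296 + 0.208522 + 0.351066 + 0.0775484 = 1.31943.

Z = 1.319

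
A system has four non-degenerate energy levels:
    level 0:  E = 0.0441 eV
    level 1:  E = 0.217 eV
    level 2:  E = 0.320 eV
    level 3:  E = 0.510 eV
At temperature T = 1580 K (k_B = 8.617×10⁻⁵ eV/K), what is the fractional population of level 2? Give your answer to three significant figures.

k_BT = 8.617×10⁻⁵ × 1580 K = 0.13615 eV.
Eᵢ/kT = 0.32391, 1.5938, 2.3503, 3.7459.
Z = Σ e^(−Eᵢ/kT) = e^(−0.32391) + e^(−1.5938) + e^(−2.3503) + e^(−3.7459) = 0.72332 + 0.20315 + 0.095341 + 0.023614 = 1.0454.
P₂ = e^(−E₂/kT) / Z = 0.095341/1.0454 = 0.0912.

0.0912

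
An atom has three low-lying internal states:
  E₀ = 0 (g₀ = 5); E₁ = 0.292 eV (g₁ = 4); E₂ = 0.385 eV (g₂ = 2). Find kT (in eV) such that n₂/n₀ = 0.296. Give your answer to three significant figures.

1.28 eV

n₂/n₀ = (g₂/g₀) exp[−(E₂−E₀)/kT] = 0.296.
⇒ (E₂−E₀)/kT = ln((2/5)/0.296) = ln(1.3514) = 0.30114.
kT = 0.385 eV / 0.30114 = 1.28 eV.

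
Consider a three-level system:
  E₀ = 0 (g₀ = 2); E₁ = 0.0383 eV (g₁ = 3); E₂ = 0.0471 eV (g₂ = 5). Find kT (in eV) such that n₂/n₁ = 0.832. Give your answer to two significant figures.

n₂/n₁ = (g₂/g₁) exp[−(E₂−E₁)/kT] = 0.832.
⇒ (E₂−E₁)/kT = ln((5/3)/0.832) = ln(2.003) = 0.6946.
kT = 0.0088 eV / 0.6946 = 0.013 eV.

0.013 eV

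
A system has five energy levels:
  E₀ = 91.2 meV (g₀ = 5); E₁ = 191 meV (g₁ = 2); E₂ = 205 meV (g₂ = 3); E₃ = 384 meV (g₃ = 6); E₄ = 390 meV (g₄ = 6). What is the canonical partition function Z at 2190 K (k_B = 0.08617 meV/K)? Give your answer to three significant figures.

k_BT = 0.08617 × 2190 K = 188.71 meV.
Eᵢ/kT = 0.48328, 1.0121, 1.0863, 2.0349, 2.0667.
Z = Σ gᵢe^(−Eᵢ/kT) = 5·e^(−0.48328) + 2·e^(−1.0121) + 3·e^(−1.0863) + 6·e^(−2.0349) + 6·e^(−2.0667) = 3.0838 + 0.72691 + 1.0124 + 0.78416 + 0.75962 = 6.3669.

Z = 6.37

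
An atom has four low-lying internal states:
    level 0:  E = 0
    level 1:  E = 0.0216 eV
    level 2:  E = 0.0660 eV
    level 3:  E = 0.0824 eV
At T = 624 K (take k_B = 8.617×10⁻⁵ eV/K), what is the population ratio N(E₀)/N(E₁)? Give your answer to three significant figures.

1.49

k_BT = 8.617×10⁻⁵ × 624 K = 0.053770 eV.
n₀/n₁ = exp[−(E₀−E₁)/kT] = exp(−(-0.0216 eV)/(0.053770 eV)) = exp(0.40171) = 1.49.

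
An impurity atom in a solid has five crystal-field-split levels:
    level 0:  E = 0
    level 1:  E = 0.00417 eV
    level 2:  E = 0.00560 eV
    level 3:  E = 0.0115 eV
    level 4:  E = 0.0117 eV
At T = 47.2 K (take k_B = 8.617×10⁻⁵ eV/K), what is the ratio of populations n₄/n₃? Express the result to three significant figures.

0.952

k_BT = 8.617×10⁻⁵ × 47.2 K = 0.0040672 eV.
n₄/n₃ = exp[−(E₄−E₃)/kT] = exp(−(0.0002 eV)/(0.0040672 eV)) = exp(-0.049174) = 0.952.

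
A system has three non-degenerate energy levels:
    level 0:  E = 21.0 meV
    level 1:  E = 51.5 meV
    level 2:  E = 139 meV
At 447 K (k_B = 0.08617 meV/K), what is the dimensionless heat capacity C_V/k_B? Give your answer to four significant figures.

k_BT = 0.08617 × 447 K = 38.5180 meV.
Eᵢ/kT = 0.545200, 1.33704, 3.60870.
Z = Σ e^(−Eᵢ/kT) = e^(−0.545200) + e^(−1.33704) + e^(−3.60870) = 0.579726 + 0.262622 + 0.0270870 = 0.869435.
⟨E⟩ = 33.8891 meV, ⟨E²⟩ = 1697.13 meV².
C_V/k_B = (⟨E²⟩ − ⟨E⟩²)/(kT)² = (1697.13 − 1148.47)/1483.64 = 0.3698.

0.3698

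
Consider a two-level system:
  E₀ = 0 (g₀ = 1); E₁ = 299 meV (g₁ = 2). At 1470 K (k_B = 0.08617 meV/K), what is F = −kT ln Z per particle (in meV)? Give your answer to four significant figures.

-21.90 meV

k_BT = 0.08617 × 1470 K = 126.670 meV.
Eᵢ/kT = 0, 2.36046.
Z = Σ gᵢe^(−Eᵢ/kT) = 1·e^(−0) + 2·e^(−2.36046) = 1.00000 + 0.188754 = 1.18875.
F = −kT ln Z = −126.670 × ln(1.18875) = −126.670 × 0.172902 = -21.90 meV.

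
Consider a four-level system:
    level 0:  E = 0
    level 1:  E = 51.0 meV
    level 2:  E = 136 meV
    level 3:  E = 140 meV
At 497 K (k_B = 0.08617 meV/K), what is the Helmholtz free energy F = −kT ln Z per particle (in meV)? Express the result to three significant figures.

-13.9 meV

k_BT = 0.08617 × 497 K = 42.826 meV.
Eᵢ/kT = 0, 1.1909, 3.1756, 3.2690.
Z = Σ e^(−Eᵢ/kT) = e^(−0) + e^(−1.1909) + e^(−3.1756) + e^(−3.2690) = 1.0000 + 0.30395 + 0.041769 + 0.038044 = 1.3838.
F = −kT ln Z = −42.826 × ln(1.3838) = −42.826 × 0.32483 = -13.9 meV.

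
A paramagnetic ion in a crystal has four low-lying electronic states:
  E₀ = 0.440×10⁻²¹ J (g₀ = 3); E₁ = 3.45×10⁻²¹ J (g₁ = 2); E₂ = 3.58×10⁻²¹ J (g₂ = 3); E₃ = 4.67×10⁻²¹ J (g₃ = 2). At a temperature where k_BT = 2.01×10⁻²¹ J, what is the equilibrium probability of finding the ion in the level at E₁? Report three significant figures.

Eᵢ/kT = 0.21891, 1.7164, 1.7811, 2.3234.
Z = Σ gᵢe^(−Eᵢ/kT) = 3·e^(−0.21891) + 2·e^(−1.7164) + 3·e^(−1.7811) + 2·e^(−2.3234) = 2.4102 + 0.35942 + 0.50536 + 0.19588 = 3.4709.
P₁ = g₁ e^(−E₁/kT) / Z = 0.35942/3.4709 = 0.104.

0.104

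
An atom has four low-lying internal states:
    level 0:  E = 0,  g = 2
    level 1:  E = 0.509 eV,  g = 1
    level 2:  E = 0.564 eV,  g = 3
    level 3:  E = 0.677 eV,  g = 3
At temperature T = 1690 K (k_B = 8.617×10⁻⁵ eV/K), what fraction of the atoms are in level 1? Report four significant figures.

k_BT = 8.617×10⁻⁵ × 1690 K = 0.145627 eV.
Eᵢ/kT = 0, 3.49523, 3.87291, 4.64886.
Z = Σ gᵢe^(−Eᵢ/kT) = 2·e^(−0) + 1·e^(−3.49523) + 3·e^(−3.87291) + 3·e^(−4.64886) = 2.00000 + 0.0303418 + 0.0623933 + 0.0287175 = 2.12145.
P₁ = g₁ e^(−E₁/kT) / Z = 0.0303418/2.12145 = 0.01430.

0.01430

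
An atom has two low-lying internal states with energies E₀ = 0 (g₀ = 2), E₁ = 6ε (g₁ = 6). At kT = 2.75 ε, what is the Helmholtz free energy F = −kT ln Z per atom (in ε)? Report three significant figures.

Eᵢ/kT = 0, 2.1818.
Z = Σ gᵢe^(−Eᵢ/kT) = 2·e^(−0) + 6·e^(−2.1818) = 2.0000 + 0.67703 = 2.6770.
F = −kT ln Z = −2.75 × ln(2.6770) = −2.75 × 0.98470 = -2.71 ε.

-2.71 ε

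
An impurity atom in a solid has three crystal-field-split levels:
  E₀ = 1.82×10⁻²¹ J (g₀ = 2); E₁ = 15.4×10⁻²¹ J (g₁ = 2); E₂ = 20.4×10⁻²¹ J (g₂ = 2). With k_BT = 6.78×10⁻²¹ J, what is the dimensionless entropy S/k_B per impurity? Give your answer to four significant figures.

Eᵢ/kT = 0.268437, 2.27139, 3.00885.
Z = Σ gᵢe^(−Eᵢ/kT) = 2·e^(−0.268437) + 2·e^(−2.27139) + 2·e^(−3.00885) = 1.52915 + 0.206337 + 0.0986968 = 1.83418.
⟨E⟩ = Σ EᵢPᵢ = 4.34748 ×10⁻²¹ J.
S/k_B = ln Z + ⟨E⟩/kT = ln(1.83418) + 4.34748/6.78 = 0.606598 + 0.641221 = 1.248.

1.248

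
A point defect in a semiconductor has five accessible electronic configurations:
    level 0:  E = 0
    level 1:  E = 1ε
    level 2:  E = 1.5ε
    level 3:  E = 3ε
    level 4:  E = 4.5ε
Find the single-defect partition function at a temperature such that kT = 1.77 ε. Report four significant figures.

Eᵢ/kT = 0, 0.564972, 0.847458, 1.69492, 2.54237.
Z = Σ e^(−Eᵢ/kT) = e^(−0) + e^(−0.564972) + e^(−0.847458) + e^(−1.69492) + e^(−2.54237) = 1.00000 + 0.568376 + 0.428503 + 0.183614 + 0.0786797 = 2.25917.

Z = 2.259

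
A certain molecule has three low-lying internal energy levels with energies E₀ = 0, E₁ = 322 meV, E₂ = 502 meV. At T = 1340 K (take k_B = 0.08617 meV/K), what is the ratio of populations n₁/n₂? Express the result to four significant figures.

4.753

k_BT = 0.08617 × 1340 K = 115.468 meV.
n₁/n₂ = exp[−(E₁−E₂)/kT] = exp(−(-180 meV)/(115.468 meV)) = exp(1.55887) = 4.753.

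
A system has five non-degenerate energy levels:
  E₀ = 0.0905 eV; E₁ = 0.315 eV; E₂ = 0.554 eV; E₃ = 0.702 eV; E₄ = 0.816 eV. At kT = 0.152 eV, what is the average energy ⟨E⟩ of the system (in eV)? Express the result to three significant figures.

0.160 eV

Eᵢ/kT = 0.59539, 2.0724, 3.6447, 4.6184, 5.3684.
Z = Σ e^(−Eᵢ/kT) = e^(−0.59539) + e^(−2.0724) + e^(−3.6447) + e^(−4.6184) + e^(−5.3684) = 0.55135 + 0.12588 + 0.026129 + 0.0098686 + 0.0046616 = 0.71789.
⟨E⟩ = Σ Eᵢ e^(−Eᵢ/kT) / Z = (0.0905·0.55135 + 0.315·0.12588 + 0.554·0.026129 + 0.702·0.0098686 + 0.816·0.0046616) / 0.71789 = 0.160 eV.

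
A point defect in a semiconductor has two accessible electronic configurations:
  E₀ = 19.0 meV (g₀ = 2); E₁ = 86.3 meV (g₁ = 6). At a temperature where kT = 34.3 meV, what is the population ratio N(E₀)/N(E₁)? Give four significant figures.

2.371

n₀/n₁ = (g₀/g₁) exp[−(E₀−E₁)/kT] = (2/6) × exp(−(-67.3 meV)/(34.3 meV)) = (2/6) × exp(1.96210) = 2.371.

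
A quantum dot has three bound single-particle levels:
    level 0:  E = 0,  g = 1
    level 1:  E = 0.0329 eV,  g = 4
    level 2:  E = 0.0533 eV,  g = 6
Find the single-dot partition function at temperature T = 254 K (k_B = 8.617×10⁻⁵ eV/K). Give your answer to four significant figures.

k_BT = 8.617×10⁻⁵ × 254 K = 0.0218872 eV.
Eᵢ/kT = 0, 1.50316, 2.43521.
Z = Σ gᵢe^(−Eᵢ/kT) = 1·e^(−0) + 4·e^(−1.50316) + 6·e^(−2.43521) = 1.00000 + 0.889705 + 0.525476 = 2.41518.

Z = 2.415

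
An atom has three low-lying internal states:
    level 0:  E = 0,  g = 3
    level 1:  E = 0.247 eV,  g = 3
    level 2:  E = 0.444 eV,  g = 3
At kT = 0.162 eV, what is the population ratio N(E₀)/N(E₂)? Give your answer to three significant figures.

15.5

n₀/n₂ = (g₀/g₂) exp[−(E₀−E₂)/kT] = (3/3) × exp(−(-0.444 eV)/(0.162 eV)) = (3/3) × exp(2.7407) = 15.5.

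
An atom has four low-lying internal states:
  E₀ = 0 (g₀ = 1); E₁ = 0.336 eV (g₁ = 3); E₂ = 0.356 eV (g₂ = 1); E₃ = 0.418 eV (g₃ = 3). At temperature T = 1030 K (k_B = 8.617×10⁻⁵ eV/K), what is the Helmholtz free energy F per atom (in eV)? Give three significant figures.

k_BT = 8.617×10⁻⁵ × 1030 K = 0.088755 eV.
Eᵢ/kT = 0, 3.7857, 4.0110, 4.7096.
Z = Σ gᵢe^(−Eᵢ/kT) = 1·e^(−0) + 3·e^(−3.7857) + 1·e^(−4.0110) + 3·e^(−4.7096) = 1.0000 + 0.068079 + 0.018115 + 0.027025 = 1.1132.
F = −kT ln Z = −0.088755 × ln(1.1132) = −0.088755 × 0.10724 = -0.00952 eV.

-0.00952 eV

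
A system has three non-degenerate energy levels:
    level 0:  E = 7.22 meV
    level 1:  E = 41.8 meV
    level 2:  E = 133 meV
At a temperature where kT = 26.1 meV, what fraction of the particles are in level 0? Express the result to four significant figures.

0.7850

Eᵢ/kT = 0.276628, 1.60153, 5.09579.
Z = Σ e^(−Eᵢ/kT) = e^(−0.276628) + e^(−1.60153) + e^(−5.09579) = 0.758337 + 0.201588 + 0.00612247 = 0.966047.
P₀ = e^(−E₀/kT) / Z = 0.758337/0.966047 = 0.7850.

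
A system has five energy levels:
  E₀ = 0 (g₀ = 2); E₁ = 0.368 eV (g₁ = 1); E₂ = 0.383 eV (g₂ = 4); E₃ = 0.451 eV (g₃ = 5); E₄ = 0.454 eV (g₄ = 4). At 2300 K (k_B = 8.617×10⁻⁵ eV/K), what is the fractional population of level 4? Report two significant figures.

k_BT = 8.617×10⁻⁵ × 2300 K = 0.1982 eV.
Eᵢ/kT = 0, 1.857, 1.932, 2.275, 2.291.
Z = Σ gᵢe^(−Eᵢ/kT) = 2·e^(−0) + 1·e^(−1.857) + 4·e^(−1.932) + 5·e^(−2.275) + 4·e^(−2.291) = 2.000 + 0.1561 + 0.5794 + 0.5140 + 0.4047 = 3.654.
P₄ = g₄ e^(−E₄/kT) / Z = 0.4047/3.654 = 0.11.

0.11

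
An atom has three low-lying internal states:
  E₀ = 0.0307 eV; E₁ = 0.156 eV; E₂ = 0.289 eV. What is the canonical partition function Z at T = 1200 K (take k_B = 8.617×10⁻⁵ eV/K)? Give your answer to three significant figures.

Z = 1.03

k_BT = 8.617×10⁻⁵ × 1200 K = 0.10340 eV.
Eᵢ/kT = 0.29691, 1.5087, 2.7950.
Z = Σ e^(−Eᵢ/kT) = e^(−0.29691) + e^(−1.5087) + e^(−2.7950) = 0.74311 + 0.22120 + 0.061115 = 1.0254.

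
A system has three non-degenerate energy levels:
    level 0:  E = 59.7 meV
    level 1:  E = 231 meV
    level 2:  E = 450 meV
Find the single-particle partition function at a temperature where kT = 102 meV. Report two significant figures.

Z = 0.67

Eᵢ/kT = 0.5853, 2.265, 4.412.
Z = Σ e^(−Eᵢ/kT) = e^(−0.5853) + e^(−2.265) + e^(−4.412) = 0.5569 + 0.1038 + 0.01213 = 0.6728.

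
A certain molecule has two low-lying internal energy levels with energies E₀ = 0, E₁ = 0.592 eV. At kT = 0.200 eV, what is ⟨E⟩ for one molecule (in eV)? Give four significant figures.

Eᵢ/kT = 0, 2.96000.
Z = Σ e^(−Eᵢ/kT) = e^(−0) + e^(−2.96000) = 1.00000 + 0.0518189 = 1.05182.
⟨E⟩ = Σ Eᵢ e^(−Eᵢ/kT) / Z = (0·1.00000 + 0.592·0.0518189) / 1.05182 = 0.02917 eV.

0.02917 eV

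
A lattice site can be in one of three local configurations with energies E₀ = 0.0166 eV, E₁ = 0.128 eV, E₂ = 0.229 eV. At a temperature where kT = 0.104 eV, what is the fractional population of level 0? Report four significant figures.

Eᵢ/kT = 0.159615, 1.23077, 2.20192.
Z = Σ e^(−Eᵢ/kT) = e^(−0.159615) + e^(−1.23077) + e^(−2.20192) = 0.852472 + 0.292068 + 0.110591 = 1.25513.
P₀ = e^(−E₀/kT) / Z = 0.852472/1.25513 = 0.6792.

0.6792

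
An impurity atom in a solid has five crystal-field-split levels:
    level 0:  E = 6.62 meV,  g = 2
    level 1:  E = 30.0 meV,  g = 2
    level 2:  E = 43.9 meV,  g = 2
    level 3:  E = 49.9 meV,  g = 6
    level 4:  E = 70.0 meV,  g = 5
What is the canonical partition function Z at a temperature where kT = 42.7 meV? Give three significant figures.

Eᵢ/kT = 0.15504, 0.70258, 1.0281, 1.1686, 1.6393.
Z = Σ gᵢe^(−Eᵢ/kT) = 2·e^(−0.15504) + 2·e^(−0.70258) + 2·e^(−1.0281) + 6·e^(−1.1686) + 5·e^(−1.6393) = 1.7128 + 0.99061 + 0.71537 + 1.8648 + 0.97058 = 6.2542.

Z = 6.25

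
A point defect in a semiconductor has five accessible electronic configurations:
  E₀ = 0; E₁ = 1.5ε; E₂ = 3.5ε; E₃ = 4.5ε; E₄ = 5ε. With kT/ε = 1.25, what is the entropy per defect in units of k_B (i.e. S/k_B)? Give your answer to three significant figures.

0.842

Eᵢ/kT = 0, 1.2000, 2.8000, 3.6000, 4.0000.
Z = Σ e^(−Eᵢ/kT) = e^(−0) + e^(−1.2000) + e^(−2.8000) + e^(−3.6000) + e^(−4.0000) = 1.0000 + 0.30119 + 0.060810 + 0.027324 + 0.018316 = 1.4076.
⟨E⟩ = Σ EᵢPᵢ = 0.62458 ε.
S/k_B = ln Z + ⟨E⟩/kT = ln(1.4076) + 0.62458/1.25 = 0.34189 + 0.49966 = 0.842.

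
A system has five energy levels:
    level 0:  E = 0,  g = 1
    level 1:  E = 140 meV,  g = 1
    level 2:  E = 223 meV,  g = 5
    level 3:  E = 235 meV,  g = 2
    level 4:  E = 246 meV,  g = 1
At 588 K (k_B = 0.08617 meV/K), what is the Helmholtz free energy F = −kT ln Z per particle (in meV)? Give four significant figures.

k_BT = 0.08617 × 588 K = 50.6680 meV.
Eᵢ/kT = 0, 2.76309, 4.40120, 4.63804, 4.85514.
Z = Σ gᵢe^(−Eᵢ/kT) = 1·e^(−0) + 1·e^(−2.76309) + 5·e^(−4.40120) + 2·e^(−4.63804) + 1·e^(−4.85514) = 1.00000 + 0.0630965 + 0.0613131 + 0.0193533 + 0.00778824 = 1.15155.
F = −kT ln Z = −50.6680 × ln(1.15155) = −50.6680 × 0.141109 = -7.150 meV.

-7.150 meV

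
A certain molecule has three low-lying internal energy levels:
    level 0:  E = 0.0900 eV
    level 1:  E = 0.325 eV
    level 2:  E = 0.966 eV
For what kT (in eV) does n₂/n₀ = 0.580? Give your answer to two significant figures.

n₂/n₀ = exp[−(E₂−E₀)/kT] = 0.580.
⇒ (E₂−E₀)/kT = ln(1/0.580) = ln(1.724) = 0.5446.
kT = 0.8760 eV / 0.5446 = 1.6 eV.

1.6 eV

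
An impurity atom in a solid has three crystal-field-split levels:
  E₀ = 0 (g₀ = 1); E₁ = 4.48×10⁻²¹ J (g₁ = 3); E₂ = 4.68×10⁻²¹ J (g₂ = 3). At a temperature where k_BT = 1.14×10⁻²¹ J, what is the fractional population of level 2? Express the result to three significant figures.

0.0446

Eᵢ/kT = 0, 3.9298, 4.1053.
Z = Σ gᵢe^(−Eᵢ/kT) = 1·e^(−0) + 3·e^(−3.9298) + 3·e^(−4.1053) = 1.0000 + 0.058943 + 0.049455 = 1.1084.
P₂ = g₂ e^(−E₂/kT) / Z = 0.049455/1.1084 = 0.0446.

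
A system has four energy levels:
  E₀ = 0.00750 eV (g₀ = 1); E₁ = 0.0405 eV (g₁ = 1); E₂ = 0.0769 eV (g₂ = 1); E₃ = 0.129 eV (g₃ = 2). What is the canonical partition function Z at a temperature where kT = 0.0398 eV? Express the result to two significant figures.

Eᵢ/kT = 0.1884, 1.018, 1.932, 3.241.
Z = Σ gᵢe^(−Eᵢ/kT) = 1·e^(−0.1884) + 1·e^(−1.018) + 1·e^(−1.932) + 2·e^(−3.241) = 0.8283 + 0.3613 + 0.1449 + 0.07825 = 1.413.

Z = 1.4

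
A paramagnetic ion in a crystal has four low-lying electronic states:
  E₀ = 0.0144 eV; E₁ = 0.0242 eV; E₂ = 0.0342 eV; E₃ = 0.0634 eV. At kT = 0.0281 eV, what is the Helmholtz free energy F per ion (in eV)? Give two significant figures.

-0.0099 eV

Eᵢ/kT = 0.5125, 0.8612, 1.217, 2.256.
Z = Σ e^(−Eᵢ/kT) = e^(−0.5125) + e^(−0.8612) + e^(−1.217) + e^(−2.256) = 0.5990 + 0.4227 + 0.2961 + 0.1048 = 1.423.
F = −kT ln Z = −0.0281 × ln(1.423) = −0.0281 × 0.3528 = -0.0099 eV.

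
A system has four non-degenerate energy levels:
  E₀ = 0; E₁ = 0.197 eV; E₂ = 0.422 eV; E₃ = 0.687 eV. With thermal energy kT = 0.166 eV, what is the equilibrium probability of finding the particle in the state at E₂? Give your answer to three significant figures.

Eᵢ/kT = 0, 1.1867, 2.5422, 4.1386.
Z = Σ e^(−Eᵢ/kT) = e^(−0) + e^(−1.1867) + e^(−2.5422) + e^(−4.1386) = 1.0000 + 0.30523 + 0.078693 + 0.015945 = 1.3999.
P₂ = e^(−E₂/kT) / Z = 0.078693/1.3999 = 0.0562.

0.0562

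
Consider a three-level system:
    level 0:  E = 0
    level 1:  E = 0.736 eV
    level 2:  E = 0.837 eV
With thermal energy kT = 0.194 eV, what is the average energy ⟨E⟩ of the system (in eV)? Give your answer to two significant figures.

0.027 eV

Eᵢ/kT = 0, 3.794, 4.314.
Z = Σ e^(−Eᵢ/kT) = e^(−0) + e^(−3.794) + e^(−4.314) = 1.000 + 0.02251 + 0.01338 = 1.036.
⟨E⟩ = Σ Eᵢ e^(−Eᵢ/kT) / Z = (0·1.000 + 0.736·0.02251 + 0.837·0.01338) / 1.036 = 0.027 eV.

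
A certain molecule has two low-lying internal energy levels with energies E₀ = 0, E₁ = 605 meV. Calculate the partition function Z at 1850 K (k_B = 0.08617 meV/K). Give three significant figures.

k_BT = 0.08617 × 1850 K = 159.41 meV.
Eᵢ/kT = 0, 3.7952.
Z = Σ e^(−Eᵢ/kT) = e^(−0) + e^(−3.7952) = 1.0000 + 0.022478 = 1.0225.

Z = 1.02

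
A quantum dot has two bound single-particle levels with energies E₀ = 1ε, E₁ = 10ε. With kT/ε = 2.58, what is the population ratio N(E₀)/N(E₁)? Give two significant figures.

n₀/n₁ = exp[−(E₀−E₁)/kT] = exp(−(-9ε)/(2.58ε)) = exp(3.488) = 33.

33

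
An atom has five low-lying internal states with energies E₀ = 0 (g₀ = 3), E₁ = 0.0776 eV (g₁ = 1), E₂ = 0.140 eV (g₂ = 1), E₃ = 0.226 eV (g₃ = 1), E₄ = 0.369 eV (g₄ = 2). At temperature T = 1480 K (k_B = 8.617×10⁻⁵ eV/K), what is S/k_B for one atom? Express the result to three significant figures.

1.74

k_BT = 8.617×10⁻⁵ × 1480 K = 0.12753 eV.
Eᵢ/kT = 0, 0.60848, 1.0978, 1.7721, 2.8934.
Z = Σ gᵢe^(−Eᵢ/kT) = 3·e^(−0) + 1·e^(−0.60848) + 1·e^(−1.0978) + 1·e^(−1.7721) + 2·e^(−2.8934) = 3.0000 + 0.54418 + 0.33360 + 0.16998 + 0.11078 = 4.1585.
⟨E⟩ = Σ EᵢPᵢ = 0.040453 eV.
S/k_B = ln Z + ⟨E⟩/kT = ln(4.1585) + 0.040453/0.12753 = 1.4252 + 0.31720 = 1.74.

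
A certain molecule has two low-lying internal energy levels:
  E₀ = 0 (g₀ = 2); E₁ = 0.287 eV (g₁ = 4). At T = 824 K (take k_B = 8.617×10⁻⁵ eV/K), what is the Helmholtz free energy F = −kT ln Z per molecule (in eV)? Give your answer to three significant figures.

k_BT = 8.617×10⁻⁵ × 824 K = 0.071004 eV.
Eᵢ/kT = 0, 4.0420.
Z = Σ gᵢe^(−Eᵢ/kT) = 2·e^(−0) + 4·e^(−4.0420) = 2.0000 + 0.070249 = 2.0702.
F = −kT ln Z = −0.071004 × ln(2.0702) = −0.071004 × 0.72765 = -0.0517 eV.

-0.0517 eV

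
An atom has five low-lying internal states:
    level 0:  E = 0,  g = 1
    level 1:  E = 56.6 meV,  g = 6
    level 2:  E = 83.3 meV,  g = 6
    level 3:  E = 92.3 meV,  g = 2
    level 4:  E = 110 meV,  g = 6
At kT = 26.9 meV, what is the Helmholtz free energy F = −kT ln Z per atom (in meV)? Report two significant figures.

Eᵢ/kT = 0, 2.104, 3.097, 3.431, 4.089.
Z = Σ gᵢe^(−Eᵢ/kT) = 1·e^(−0) + 6·e^(−2.104) + 6·e^(−3.097) + 2·e^(−3.431) + 6·e^(−4.089) = 1.000 + 0.7318 + 0.2711 + 0.06471 + 0.1005 = 2.168.
F = −kT ln Z = −26.9 × ln(2.168) = −26.9 × 0.7738 = -21 meV.

-21 meV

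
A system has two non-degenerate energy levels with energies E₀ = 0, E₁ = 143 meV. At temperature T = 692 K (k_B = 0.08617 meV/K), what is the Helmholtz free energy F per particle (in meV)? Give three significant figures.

-5.19 meV

k_BT = 0.08617 × 692 K = 59.630 meV.
Eᵢ/kT = 0, 2.3981.
Z = Σ e^(−Eᵢ/kT) = e^(−0) + e^(−2.3981) = 1.0000 + 0.090890 = 1.0909.
F = −kT ln Z = −59.630 × ln(1.0909) = −59.630 × 0.087003 = -5.19 meV.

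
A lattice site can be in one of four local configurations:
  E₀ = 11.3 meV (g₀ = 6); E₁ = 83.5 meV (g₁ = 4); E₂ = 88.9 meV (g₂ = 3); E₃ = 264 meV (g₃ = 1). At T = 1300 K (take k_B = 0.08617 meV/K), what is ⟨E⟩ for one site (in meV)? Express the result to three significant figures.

41.6 meV

k_BT = 0.08617 × 1300 K = 112.02 meV.
Eᵢ/kT = 0.10087, 0.74540, 0.79361, 2.3567.
Z = Σ gᵢe^(−Eᵢ/kT) = 6·e^(−0.10087) + 4·e^(−0.74540) + 3·e^(−0.79361) + 1·e^(−2.3567) = 5.4243 + 1.8982 + 1.3566 + 0.094732 = 8.7738.
⟨E⟩ = Σ Eᵢ gᵢe^(−Eᵢ/kT) / Z = (11.3·5.4243 + 83.5·1.8982 + 88.9·1.3566 + 264·0.094732) / 8.7738 = 41.6 meV.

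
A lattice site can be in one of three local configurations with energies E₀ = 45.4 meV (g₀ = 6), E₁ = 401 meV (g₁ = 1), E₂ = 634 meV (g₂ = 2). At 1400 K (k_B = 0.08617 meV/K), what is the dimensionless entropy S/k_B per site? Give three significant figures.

k_BT = 0.08617 × 1400 K = 120.64 meV.
Eᵢ/kT = 0.37633, 3.3239, 5.2553.
Z = Σ gᵢe^(−Eᵢ/kT) = 6·e^(−0.37633) + 1·e^(−3.3239) + 2·e^(−5.2553) = 4.1183 + 0.036012 + 0.010440 = 4.1648.
⟨E⟩ = Σ EᵢPᵢ = 49.950 meV.
S/k_B = ln Z + ⟨E⟩/kT = ln(4.1648) + 49.950/120.64 = 1.4267 + 0.41404 = 1.84.

1.84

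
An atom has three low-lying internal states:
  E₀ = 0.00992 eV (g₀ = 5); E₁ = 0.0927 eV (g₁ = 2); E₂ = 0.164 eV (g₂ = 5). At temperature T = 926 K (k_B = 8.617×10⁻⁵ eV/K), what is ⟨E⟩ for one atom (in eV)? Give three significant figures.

k_BT = 8.617×10⁻⁵ × 926 K = 0.079793 eV.
Eᵢ/kT = 0.12432, 1.1618, 2.0553.
Z = Σ gᵢe^(−Eᵢ/kT) = 5·e^(−0.12432) + 2·e^(−1.1618) + 5·e^(−2.0553) = 4.4155 + 0.62584 + 0.64027 = 5.6816.
⟨E⟩ = Σ Eᵢ gᵢe^(−Eᵢ/kT) / Z = (0.00992·4.4155 + 0.0927·0.62584 + 0.164·0.64027) / 5.6816 = 0.0364 eV.

0.0364 eV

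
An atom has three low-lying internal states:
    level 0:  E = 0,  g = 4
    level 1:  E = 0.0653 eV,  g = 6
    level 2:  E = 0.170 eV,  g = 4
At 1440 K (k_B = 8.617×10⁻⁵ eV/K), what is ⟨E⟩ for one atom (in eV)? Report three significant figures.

k_BT = 8.617×10⁻⁵ × 1440 K = 0.12408 eV.
Eᵢ/kT = 0, 0.52627, 1.3701.
Z = Σ gᵢe^(−Eᵢ/kT) = 4·e^(−0) + 6·e^(−0.52627) + 4·e^(−1.3701) = 4.0000 + 3.5448 + 1.0163 = 8.5611.
⟨E⟩ = Σ Eᵢ gᵢe^(−Eᵢ/kT) / Z = (0·4.0000 + 0.0653·3.5448 + 0.170·1.0163) / 8.5611 = 0.0472 eV.

0.0472 eV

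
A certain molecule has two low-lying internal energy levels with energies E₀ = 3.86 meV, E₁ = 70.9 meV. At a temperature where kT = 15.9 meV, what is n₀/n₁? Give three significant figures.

67.8

n₀/n₁ = exp[−(E₀−E₁)/kT] = exp(−(-67.04 meV)/(15.9 meV)) = exp(4.2164) = 67.8.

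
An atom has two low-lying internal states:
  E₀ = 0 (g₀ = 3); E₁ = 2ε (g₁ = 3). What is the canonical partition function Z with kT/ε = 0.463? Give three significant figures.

Eᵢ/kT = 0, 4.3197.
Z = Σ gᵢe^(−Eᵢ/kT) = 3·e^(−0) + 3·e^(−4.3197) = 3.0000 + 0.039912 = 3.0399.

Z = 3.04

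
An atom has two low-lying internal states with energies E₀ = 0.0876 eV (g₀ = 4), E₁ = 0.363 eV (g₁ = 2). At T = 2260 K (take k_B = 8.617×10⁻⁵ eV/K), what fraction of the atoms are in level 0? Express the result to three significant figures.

0.892

k_BT = 8.617×10⁻⁵ × 2260 K = 0.19474 eV.
Eᵢ/kT = 0.44983, 1.8640.
Z = Σ gᵢe^(−Eᵢ/kT) = 4·e^(−0.44983) + 2·e^(−1.8640) = 2.5509 + 0.31010 = 2.8610.
P₀ = g₀ e^(−E₀/kT) / Z = 2.5509/2.8610 = 0.892.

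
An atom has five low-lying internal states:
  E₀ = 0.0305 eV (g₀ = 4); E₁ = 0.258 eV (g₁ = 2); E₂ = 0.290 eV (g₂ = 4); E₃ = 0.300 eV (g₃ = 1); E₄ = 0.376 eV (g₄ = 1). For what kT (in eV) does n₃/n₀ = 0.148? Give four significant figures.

n₃/n₀ = (g₃/g₀) exp[−(E₃−E₀)/kT] = 0.148.
⇒ (E₃−E₀)/kT = ln((1/4)/0.148) = ln(1.68919) = 0.524249.
kT = 0.2695 eV / 0.524249 = 0.5141 eV.

0.5141 eV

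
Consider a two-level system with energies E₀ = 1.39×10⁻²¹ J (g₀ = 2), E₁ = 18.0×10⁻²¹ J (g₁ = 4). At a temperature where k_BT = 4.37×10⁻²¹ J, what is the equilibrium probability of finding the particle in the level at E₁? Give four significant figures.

0.04279

Eᵢ/kT = 0.318078, 4.11899.
Z = Σ gᵢe^(−Eᵢ/kT) = 2·e^(−0.318078) + 4·e^(−4.11899) = 1.45509 + 0.0650437 = 1.52013.
P₁ = g₁ e^(−E₁/kT) / Z = 0.0650437/1.52013 = 0.04279.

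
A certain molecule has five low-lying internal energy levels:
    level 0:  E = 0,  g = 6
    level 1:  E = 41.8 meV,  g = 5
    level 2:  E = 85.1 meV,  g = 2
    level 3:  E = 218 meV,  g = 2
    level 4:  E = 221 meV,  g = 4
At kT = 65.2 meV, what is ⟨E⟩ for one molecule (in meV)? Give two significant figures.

Eᵢ/kT = 0, 0.6411, 1.305, 3.344, 3.390.
Z = Σ gᵢe^(−Eᵢ/kT) = 6·e^(−0) + 5·e^(−0.6411) + 2·e^(−1.305) + 2·e^(−3.344) + 4·e^(−3.390) = 6.000 + 2.634 + 0.5423 + 0.07059 + 0.1348 = 9.382.
⟨E⟩ = Σ Eᵢ gᵢe^(−Eᵢ/kT) / Z = (0·6.000 + 41.8·2.634 + 85.1·0.5423 + 218·0.07059 + 221·0.1348) / 9.382 = 21 meV.

21 meV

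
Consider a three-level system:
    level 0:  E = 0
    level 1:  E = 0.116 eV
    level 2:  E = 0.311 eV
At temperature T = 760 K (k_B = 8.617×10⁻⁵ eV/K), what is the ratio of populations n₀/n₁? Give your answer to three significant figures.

5.88

k_BT = 8.617×10⁻⁵ × 760 K = 0.065489 eV.
n₀/n₁ = exp[−(E₀−E₁)/kT] = exp(−(-0.116 eV)/(0.065489 eV)) = exp(1.7713) = 5.88.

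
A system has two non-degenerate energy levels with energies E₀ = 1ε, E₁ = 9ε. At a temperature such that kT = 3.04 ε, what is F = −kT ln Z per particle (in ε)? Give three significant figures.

Eᵢ/kT = 0.32895, 2.9605.
Z = Σ e^(−Eᵢ/kT) = e^(−0.32895) + e^(−2.9605) = 0.71968 + 0.051793 = 0.77147.
F = −kT ln Z = −3.04 × ln(0.77147) = −3.04 × -0.25946 = 0.789 ε.

0.789 ε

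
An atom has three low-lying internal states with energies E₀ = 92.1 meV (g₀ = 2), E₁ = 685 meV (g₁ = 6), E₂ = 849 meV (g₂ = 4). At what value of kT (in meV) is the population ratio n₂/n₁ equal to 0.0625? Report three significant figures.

69.3 meV

n₂/n₁ = (g₂/g₁) exp[−(E₂−E₁)/kT] = 0.0625.
⇒ (E₂−E₁)/kT = ln((4/6)/0.0625) = ln(10.667) = 2.3672.
kT = 164 meV / 2.3672 = 69.3 meV.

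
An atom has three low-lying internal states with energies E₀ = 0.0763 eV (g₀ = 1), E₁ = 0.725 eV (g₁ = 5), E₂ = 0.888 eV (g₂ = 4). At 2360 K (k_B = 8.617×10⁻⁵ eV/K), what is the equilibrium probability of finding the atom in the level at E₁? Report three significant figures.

k_BT = 8.617×10⁻⁵ × 2360 K = 0.20336 eV.
Eᵢ/kT = 0.37520, 3.5651, 4.3666.
Z = Σ gᵢe^(−Eᵢ/kT) = 1·e^(−0.37520) + 5·e^(−3.5651) + 4·e^(−4.3666) = 0.68715 + 0.14147 + 0.050777 = 0.87940.
P₁ = g₁ e^(−E₁/kT) / Z = 0.14147/0.87940 = 0.161.

0.161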